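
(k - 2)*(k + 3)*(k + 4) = k^3 + 5*k^2 - 2*k - 24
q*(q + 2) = q^2 + 2*q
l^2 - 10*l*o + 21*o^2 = (l - 7*o)*(l - 3*o)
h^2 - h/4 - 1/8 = (h - 1/2)*(h + 1/4)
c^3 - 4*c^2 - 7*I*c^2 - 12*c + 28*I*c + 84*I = (c - 6)*(c + 2)*(c - 7*I)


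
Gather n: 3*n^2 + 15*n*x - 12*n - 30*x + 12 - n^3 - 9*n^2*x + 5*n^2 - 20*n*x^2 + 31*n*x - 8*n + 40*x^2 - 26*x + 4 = -n^3 + n^2*(8 - 9*x) + n*(-20*x^2 + 46*x - 20) + 40*x^2 - 56*x + 16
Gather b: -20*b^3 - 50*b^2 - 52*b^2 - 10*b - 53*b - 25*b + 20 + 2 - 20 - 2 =-20*b^3 - 102*b^2 - 88*b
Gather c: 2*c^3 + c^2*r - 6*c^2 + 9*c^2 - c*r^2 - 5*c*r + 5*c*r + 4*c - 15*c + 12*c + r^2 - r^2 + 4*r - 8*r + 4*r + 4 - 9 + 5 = 2*c^3 + c^2*(r + 3) + c*(1 - r^2)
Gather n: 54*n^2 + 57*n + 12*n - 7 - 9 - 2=54*n^2 + 69*n - 18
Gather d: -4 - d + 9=5 - d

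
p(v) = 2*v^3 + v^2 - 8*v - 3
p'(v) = 6*v^2 + 2*v - 8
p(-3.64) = -57.09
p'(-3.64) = 64.22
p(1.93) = -0.34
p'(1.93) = 18.21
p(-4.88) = -172.57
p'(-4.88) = 125.13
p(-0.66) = 2.14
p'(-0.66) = -6.71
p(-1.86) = 2.47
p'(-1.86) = 9.04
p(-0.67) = 2.21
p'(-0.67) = -6.65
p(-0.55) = 1.37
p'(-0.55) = -7.28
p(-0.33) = -0.32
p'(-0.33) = -8.01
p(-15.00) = -6408.00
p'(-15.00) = 1312.00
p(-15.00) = -6408.00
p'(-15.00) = 1312.00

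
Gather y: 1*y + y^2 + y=y^2 + 2*y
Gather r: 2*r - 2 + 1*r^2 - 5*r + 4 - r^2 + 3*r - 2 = 0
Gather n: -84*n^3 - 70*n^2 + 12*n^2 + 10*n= -84*n^3 - 58*n^2 + 10*n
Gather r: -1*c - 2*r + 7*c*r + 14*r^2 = -c + 14*r^2 + r*(7*c - 2)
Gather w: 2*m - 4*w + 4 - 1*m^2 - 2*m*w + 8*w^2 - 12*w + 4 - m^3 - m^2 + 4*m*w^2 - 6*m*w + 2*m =-m^3 - 2*m^2 + 4*m + w^2*(4*m + 8) + w*(-8*m - 16) + 8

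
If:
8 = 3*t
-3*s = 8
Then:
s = -8/3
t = 8/3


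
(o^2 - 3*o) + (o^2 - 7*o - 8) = 2*o^2 - 10*o - 8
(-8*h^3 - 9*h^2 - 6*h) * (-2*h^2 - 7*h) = 16*h^5 + 74*h^4 + 75*h^3 + 42*h^2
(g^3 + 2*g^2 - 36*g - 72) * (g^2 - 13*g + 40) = g^5 - 11*g^4 - 22*g^3 + 476*g^2 - 504*g - 2880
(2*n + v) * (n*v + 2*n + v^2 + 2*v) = 2*n^2*v + 4*n^2 + 3*n*v^2 + 6*n*v + v^3 + 2*v^2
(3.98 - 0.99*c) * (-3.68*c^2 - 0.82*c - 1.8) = 3.6432*c^3 - 13.8346*c^2 - 1.4816*c - 7.164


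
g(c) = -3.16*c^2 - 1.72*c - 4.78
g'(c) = -6.32*c - 1.72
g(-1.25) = -7.57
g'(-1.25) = 6.18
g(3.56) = -50.95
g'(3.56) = -24.22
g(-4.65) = -65.11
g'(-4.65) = 27.67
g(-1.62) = -10.29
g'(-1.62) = 8.52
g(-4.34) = -56.84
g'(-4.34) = 25.71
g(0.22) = -5.31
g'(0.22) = -3.11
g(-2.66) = -22.56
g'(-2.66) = 15.09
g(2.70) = -32.46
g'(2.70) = -18.78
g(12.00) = -480.46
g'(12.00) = -77.56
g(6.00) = -128.86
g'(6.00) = -39.64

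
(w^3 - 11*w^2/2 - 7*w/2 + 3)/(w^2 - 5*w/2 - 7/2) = (2*w^2 - 13*w + 6)/(2*w - 7)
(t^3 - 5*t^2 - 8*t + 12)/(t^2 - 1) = (t^2 - 4*t - 12)/(t + 1)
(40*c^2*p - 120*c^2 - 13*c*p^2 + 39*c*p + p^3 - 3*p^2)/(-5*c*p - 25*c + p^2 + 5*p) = (-8*c*p + 24*c + p^2 - 3*p)/(p + 5)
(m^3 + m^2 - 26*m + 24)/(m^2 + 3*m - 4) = (m^2 + 2*m - 24)/(m + 4)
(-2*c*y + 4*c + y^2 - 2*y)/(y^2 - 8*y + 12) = (-2*c + y)/(y - 6)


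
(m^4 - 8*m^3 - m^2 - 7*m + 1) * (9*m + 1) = 9*m^5 - 71*m^4 - 17*m^3 - 64*m^2 + 2*m + 1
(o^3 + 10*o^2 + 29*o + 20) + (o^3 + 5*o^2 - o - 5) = 2*o^3 + 15*o^2 + 28*o + 15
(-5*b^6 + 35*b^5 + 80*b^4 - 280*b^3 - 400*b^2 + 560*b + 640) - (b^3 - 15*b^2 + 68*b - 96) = -5*b^6 + 35*b^5 + 80*b^4 - 281*b^3 - 385*b^2 + 492*b + 736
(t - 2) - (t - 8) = 6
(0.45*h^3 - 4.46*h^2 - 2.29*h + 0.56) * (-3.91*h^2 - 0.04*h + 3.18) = -1.7595*h^5 + 17.4206*h^4 + 10.5633*h^3 - 16.2808*h^2 - 7.3046*h + 1.7808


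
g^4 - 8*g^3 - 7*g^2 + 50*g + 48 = (g - 8)*(g - 3)*(g + 1)*(g + 2)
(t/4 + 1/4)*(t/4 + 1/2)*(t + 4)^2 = t^4/16 + 11*t^3/16 + 21*t^2/8 + 4*t + 2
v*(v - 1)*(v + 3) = v^3 + 2*v^2 - 3*v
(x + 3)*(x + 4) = x^2 + 7*x + 12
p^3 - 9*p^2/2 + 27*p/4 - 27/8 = (p - 3/2)^3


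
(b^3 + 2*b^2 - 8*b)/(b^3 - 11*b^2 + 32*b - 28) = b*(b + 4)/(b^2 - 9*b + 14)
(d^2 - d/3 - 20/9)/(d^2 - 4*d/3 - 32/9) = (3*d - 5)/(3*d - 8)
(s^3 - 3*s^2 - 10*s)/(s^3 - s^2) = (s^2 - 3*s - 10)/(s*(s - 1))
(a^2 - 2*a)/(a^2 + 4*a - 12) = a/(a + 6)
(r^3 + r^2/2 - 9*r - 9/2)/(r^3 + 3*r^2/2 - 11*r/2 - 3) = (r - 3)/(r - 2)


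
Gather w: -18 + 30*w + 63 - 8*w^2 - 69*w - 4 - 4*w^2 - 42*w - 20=-12*w^2 - 81*w + 21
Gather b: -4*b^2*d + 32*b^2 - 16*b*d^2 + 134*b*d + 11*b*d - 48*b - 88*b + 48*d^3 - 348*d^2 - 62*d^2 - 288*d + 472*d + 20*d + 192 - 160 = b^2*(32 - 4*d) + b*(-16*d^2 + 145*d - 136) + 48*d^3 - 410*d^2 + 204*d + 32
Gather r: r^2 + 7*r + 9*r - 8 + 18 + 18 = r^2 + 16*r + 28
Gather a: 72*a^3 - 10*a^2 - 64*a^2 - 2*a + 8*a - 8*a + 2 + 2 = 72*a^3 - 74*a^2 - 2*a + 4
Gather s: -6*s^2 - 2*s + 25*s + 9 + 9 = -6*s^2 + 23*s + 18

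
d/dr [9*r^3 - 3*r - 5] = 27*r^2 - 3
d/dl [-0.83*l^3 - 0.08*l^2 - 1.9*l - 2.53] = -2.49*l^2 - 0.16*l - 1.9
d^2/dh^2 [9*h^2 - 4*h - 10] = 18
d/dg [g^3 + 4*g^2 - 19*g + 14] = 3*g^2 + 8*g - 19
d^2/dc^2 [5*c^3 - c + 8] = 30*c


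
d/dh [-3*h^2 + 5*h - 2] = 5 - 6*h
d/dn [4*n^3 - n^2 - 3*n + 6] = 12*n^2 - 2*n - 3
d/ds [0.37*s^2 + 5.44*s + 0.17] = 0.74*s + 5.44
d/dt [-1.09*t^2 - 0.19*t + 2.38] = -2.18*t - 0.19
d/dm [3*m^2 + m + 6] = 6*m + 1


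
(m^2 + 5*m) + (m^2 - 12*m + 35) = 2*m^2 - 7*m + 35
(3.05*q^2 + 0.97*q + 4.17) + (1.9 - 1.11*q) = 3.05*q^2 - 0.14*q + 6.07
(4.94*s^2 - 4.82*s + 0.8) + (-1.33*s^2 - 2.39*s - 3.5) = 3.61*s^2 - 7.21*s - 2.7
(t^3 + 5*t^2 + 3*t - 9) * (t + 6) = t^4 + 11*t^3 + 33*t^2 + 9*t - 54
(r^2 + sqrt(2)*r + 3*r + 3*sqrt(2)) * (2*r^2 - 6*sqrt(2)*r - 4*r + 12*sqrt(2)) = 2*r^4 - 4*sqrt(2)*r^3 + 2*r^3 - 24*r^2 - 4*sqrt(2)*r^2 - 12*r + 24*sqrt(2)*r + 72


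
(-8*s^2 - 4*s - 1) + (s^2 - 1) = -7*s^2 - 4*s - 2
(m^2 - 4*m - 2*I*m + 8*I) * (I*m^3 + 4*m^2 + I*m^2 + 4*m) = I*m^5 + 6*m^4 - 3*I*m^4 - 18*m^3 - 12*I*m^3 - 24*m^2 + 24*I*m^2 + 32*I*m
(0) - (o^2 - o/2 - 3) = -o^2 + o/2 + 3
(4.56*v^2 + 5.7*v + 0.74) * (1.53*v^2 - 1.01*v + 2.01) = 6.9768*v^4 + 4.1154*v^3 + 4.5408*v^2 + 10.7096*v + 1.4874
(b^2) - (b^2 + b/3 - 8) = 8 - b/3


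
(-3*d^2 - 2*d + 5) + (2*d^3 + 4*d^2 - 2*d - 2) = 2*d^3 + d^2 - 4*d + 3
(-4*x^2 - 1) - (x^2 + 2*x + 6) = -5*x^2 - 2*x - 7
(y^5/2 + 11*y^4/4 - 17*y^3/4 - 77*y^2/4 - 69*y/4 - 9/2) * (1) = y^5/2 + 11*y^4/4 - 17*y^3/4 - 77*y^2/4 - 69*y/4 - 9/2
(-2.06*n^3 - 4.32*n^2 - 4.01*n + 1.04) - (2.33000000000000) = -2.06*n^3 - 4.32*n^2 - 4.01*n - 1.29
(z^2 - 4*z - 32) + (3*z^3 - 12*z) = 3*z^3 + z^2 - 16*z - 32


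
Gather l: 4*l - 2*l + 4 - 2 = 2*l + 2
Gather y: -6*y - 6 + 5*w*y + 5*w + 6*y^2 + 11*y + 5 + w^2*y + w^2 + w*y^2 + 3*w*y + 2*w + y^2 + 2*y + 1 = w^2 + 7*w + y^2*(w + 7) + y*(w^2 + 8*w + 7)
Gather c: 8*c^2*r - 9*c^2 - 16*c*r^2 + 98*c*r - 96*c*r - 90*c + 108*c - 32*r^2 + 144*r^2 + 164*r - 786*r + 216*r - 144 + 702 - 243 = c^2*(8*r - 9) + c*(-16*r^2 + 2*r + 18) + 112*r^2 - 406*r + 315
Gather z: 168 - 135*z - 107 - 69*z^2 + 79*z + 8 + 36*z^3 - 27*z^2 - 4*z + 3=36*z^3 - 96*z^2 - 60*z + 72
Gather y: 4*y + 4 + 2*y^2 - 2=2*y^2 + 4*y + 2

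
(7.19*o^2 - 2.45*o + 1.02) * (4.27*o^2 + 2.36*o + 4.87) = 30.7013*o^4 + 6.5069*o^3 + 33.5887*o^2 - 9.5243*o + 4.9674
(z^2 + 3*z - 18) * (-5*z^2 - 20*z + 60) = -5*z^4 - 35*z^3 + 90*z^2 + 540*z - 1080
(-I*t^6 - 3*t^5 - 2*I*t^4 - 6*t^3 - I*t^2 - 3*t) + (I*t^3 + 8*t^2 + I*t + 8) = -I*t^6 - 3*t^5 - 2*I*t^4 - 6*t^3 + I*t^3 + 8*t^2 - I*t^2 - 3*t + I*t + 8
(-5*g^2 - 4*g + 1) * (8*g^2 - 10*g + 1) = -40*g^4 + 18*g^3 + 43*g^2 - 14*g + 1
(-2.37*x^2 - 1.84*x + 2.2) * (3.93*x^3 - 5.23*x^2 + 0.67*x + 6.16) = -9.3141*x^5 + 5.1639*x^4 + 16.6813*x^3 - 27.338*x^2 - 9.8604*x + 13.552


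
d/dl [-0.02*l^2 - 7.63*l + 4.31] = -0.04*l - 7.63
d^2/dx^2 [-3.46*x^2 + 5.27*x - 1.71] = -6.92000000000000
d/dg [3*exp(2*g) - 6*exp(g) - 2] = 6*(exp(g) - 1)*exp(g)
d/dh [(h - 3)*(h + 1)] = 2*h - 2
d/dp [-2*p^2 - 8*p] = -4*p - 8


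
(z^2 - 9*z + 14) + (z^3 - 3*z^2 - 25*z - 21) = z^3 - 2*z^2 - 34*z - 7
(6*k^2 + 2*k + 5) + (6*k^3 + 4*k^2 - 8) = 6*k^3 + 10*k^2 + 2*k - 3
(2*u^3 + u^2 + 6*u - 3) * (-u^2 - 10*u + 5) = -2*u^5 - 21*u^4 - 6*u^3 - 52*u^2 + 60*u - 15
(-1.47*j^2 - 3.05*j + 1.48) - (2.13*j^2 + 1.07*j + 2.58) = -3.6*j^2 - 4.12*j - 1.1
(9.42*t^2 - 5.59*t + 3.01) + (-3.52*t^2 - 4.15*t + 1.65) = 5.9*t^2 - 9.74*t + 4.66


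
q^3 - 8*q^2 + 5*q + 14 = (q - 7)*(q - 2)*(q + 1)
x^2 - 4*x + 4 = (x - 2)^2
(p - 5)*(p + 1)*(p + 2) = p^3 - 2*p^2 - 13*p - 10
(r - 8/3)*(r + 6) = r^2 + 10*r/3 - 16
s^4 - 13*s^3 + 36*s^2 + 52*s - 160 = (s - 8)*(s - 5)*(s - 2)*(s + 2)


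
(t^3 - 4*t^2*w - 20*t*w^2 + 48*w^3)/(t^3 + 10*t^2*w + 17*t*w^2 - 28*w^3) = (t^2 - 8*t*w + 12*w^2)/(t^2 + 6*t*w - 7*w^2)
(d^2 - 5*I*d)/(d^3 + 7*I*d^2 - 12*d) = (d - 5*I)/(d^2 + 7*I*d - 12)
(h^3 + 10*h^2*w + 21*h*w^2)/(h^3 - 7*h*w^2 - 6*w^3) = h*(-h^2 - 10*h*w - 21*w^2)/(-h^3 + 7*h*w^2 + 6*w^3)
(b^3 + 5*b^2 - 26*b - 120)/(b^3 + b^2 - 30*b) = (b + 4)/b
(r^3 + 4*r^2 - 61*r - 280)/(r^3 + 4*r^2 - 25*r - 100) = (r^2 - r - 56)/(r^2 - r - 20)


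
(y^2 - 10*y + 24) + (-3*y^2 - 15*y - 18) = -2*y^2 - 25*y + 6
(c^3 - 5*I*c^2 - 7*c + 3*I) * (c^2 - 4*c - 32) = c^5 - 4*c^4 - 5*I*c^4 - 39*c^3 + 20*I*c^3 + 28*c^2 + 163*I*c^2 + 224*c - 12*I*c - 96*I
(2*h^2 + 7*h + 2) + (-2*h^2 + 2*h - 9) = 9*h - 7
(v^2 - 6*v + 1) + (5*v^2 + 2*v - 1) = 6*v^2 - 4*v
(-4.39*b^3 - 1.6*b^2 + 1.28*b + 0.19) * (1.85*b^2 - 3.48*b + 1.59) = -8.1215*b^5 + 12.3172*b^4 + 0.955900000000001*b^3 - 6.6469*b^2 + 1.374*b + 0.3021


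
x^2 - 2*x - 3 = (x - 3)*(x + 1)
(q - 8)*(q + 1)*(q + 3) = q^3 - 4*q^2 - 29*q - 24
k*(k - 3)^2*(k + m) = k^4 + k^3*m - 6*k^3 - 6*k^2*m + 9*k^2 + 9*k*m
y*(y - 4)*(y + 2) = y^3 - 2*y^2 - 8*y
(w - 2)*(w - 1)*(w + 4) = w^3 + w^2 - 10*w + 8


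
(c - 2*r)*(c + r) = c^2 - c*r - 2*r^2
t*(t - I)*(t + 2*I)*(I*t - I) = I*t^4 - t^3 - I*t^3 + t^2 + 2*I*t^2 - 2*I*t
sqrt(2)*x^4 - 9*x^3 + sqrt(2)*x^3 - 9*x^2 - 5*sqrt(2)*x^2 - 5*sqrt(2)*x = x*(x - 5*sqrt(2))*(x + sqrt(2)/2)*(sqrt(2)*x + sqrt(2))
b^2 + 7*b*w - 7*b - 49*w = (b - 7)*(b + 7*w)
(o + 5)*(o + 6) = o^2 + 11*o + 30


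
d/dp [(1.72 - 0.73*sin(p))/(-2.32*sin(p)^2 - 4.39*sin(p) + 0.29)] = (-1.6936*sin(p)^2 + 7.9808*sin(p) + 7.3391)*cos(p)/(5.3824*sin(p)^4 + 20.3696*sin(p)^3 + 17.9265*sin(p)^2 - 2.5462*sin(p) + 0.0841)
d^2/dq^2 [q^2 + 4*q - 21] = 2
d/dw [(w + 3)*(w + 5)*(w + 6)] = 3*w^2 + 28*w + 63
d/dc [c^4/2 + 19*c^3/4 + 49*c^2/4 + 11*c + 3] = 2*c^3 + 57*c^2/4 + 49*c/2 + 11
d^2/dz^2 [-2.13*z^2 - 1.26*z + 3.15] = -4.26000000000000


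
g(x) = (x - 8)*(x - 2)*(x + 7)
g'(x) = (x - 8)*(x - 2) + (x - 8)*(x + 7) + (x - 2)*(x + 7) = 3*x^2 - 6*x - 54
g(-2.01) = 200.30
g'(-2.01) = -29.82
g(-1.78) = 192.98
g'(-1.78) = -33.81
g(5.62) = -108.73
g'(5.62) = 7.03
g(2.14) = -7.50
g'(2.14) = -53.10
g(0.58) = 79.87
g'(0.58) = -56.47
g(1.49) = 28.19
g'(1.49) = -56.28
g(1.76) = 13.12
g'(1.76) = -55.27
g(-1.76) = 192.30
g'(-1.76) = -34.15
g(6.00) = -104.00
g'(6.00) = 18.00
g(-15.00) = -3128.00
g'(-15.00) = 711.00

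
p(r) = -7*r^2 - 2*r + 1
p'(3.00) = -44.00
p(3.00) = -68.00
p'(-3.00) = 40.00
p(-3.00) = -56.00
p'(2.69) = -39.66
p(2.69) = -55.03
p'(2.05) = -30.70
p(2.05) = -32.52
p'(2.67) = -39.38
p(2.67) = -54.24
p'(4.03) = -58.42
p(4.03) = -120.75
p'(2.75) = -40.50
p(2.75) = -57.44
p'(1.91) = -28.74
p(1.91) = -28.36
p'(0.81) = -13.34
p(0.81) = -5.21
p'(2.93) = -43.02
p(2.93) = -64.95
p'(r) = -14*r - 2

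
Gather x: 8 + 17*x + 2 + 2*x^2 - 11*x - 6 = 2*x^2 + 6*x + 4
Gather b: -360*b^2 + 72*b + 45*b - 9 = -360*b^2 + 117*b - 9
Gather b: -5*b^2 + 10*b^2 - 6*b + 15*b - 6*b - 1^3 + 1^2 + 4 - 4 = 5*b^2 + 3*b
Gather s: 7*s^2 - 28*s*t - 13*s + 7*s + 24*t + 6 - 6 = 7*s^2 + s*(-28*t - 6) + 24*t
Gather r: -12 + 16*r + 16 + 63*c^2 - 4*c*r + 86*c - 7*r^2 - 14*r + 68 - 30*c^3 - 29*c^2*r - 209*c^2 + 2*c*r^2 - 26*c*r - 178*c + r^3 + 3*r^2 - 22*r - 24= -30*c^3 - 146*c^2 - 92*c + r^3 + r^2*(2*c - 4) + r*(-29*c^2 - 30*c - 20) + 48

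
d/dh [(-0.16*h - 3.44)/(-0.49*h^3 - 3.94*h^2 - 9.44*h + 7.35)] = (0.0784*h^3 + 0.6304*h^2 + 1.5104*h - (0.16*h + 3.44)*(1.47*h^2 + 7.88*h + 9.44) - 1.176)/(0.49*h^3 + 3.94*h^2 + 9.44*h - 7.35)^2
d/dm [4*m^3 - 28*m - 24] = 12*m^2 - 28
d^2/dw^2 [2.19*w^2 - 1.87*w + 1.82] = 4.38000000000000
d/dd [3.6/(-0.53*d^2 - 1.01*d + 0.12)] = (3.816*d + 3.636)/(0.53*d^2 + 1.01*d - 0.12)^2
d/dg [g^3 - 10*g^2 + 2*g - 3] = 3*g^2 - 20*g + 2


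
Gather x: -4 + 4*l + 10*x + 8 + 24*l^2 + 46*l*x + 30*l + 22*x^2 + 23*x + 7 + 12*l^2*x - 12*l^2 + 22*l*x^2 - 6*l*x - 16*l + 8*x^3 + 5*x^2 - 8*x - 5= 12*l^2 + 18*l + 8*x^3 + x^2*(22*l + 27) + x*(12*l^2 + 40*l + 25) + 6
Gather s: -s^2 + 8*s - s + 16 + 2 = -s^2 + 7*s + 18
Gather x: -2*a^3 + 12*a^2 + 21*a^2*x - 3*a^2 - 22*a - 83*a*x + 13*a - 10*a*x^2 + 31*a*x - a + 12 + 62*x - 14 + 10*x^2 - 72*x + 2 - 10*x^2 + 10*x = -2*a^3 + 9*a^2 - 10*a*x^2 - 10*a + x*(21*a^2 - 52*a)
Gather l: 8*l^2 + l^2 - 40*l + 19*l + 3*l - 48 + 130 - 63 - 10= 9*l^2 - 18*l + 9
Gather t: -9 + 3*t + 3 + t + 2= 4*t - 4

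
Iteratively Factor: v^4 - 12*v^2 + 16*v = (v - 2)*(v^3 + 2*v^2 - 8*v) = (v - 2)*(v + 4)*(v^2 - 2*v) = (v - 2)^2*(v + 4)*(v)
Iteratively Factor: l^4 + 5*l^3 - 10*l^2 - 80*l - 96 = (l + 2)*(l^3 + 3*l^2 - 16*l - 48) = (l + 2)*(l + 4)*(l^2 - l - 12) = (l - 4)*(l + 2)*(l + 4)*(l + 3)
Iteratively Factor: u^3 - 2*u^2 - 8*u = (u)*(u^2 - 2*u - 8) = u*(u - 4)*(u + 2)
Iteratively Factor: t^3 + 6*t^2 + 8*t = (t + 4)*(t^2 + 2*t) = (t + 2)*(t + 4)*(t)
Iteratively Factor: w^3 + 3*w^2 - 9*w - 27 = (w - 3)*(w^2 + 6*w + 9) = (w - 3)*(w + 3)*(w + 3)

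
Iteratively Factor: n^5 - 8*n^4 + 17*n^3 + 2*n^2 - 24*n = (n - 2)*(n^4 - 6*n^3 + 5*n^2 + 12*n) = (n - 3)*(n - 2)*(n^3 - 3*n^2 - 4*n) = n*(n - 3)*(n - 2)*(n^2 - 3*n - 4) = n*(n - 3)*(n - 2)*(n + 1)*(n - 4)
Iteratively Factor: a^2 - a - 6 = (a - 3)*(a + 2)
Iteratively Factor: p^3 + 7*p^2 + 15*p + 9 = (p + 3)*(p^2 + 4*p + 3) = (p + 1)*(p + 3)*(p + 3)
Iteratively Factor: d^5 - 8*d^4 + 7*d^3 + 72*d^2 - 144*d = (d - 4)*(d^4 - 4*d^3 - 9*d^2 + 36*d) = (d - 4)*(d + 3)*(d^3 - 7*d^2 + 12*d) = (d - 4)*(d - 3)*(d + 3)*(d^2 - 4*d) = d*(d - 4)*(d - 3)*(d + 3)*(d - 4)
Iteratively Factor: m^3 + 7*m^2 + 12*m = (m)*(m^2 + 7*m + 12) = m*(m + 4)*(m + 3)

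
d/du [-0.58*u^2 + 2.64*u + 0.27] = 2.64 - 1.16*u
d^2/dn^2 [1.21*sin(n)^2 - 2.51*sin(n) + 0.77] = 2.51*sin(n) + 2.42*cos(2*n)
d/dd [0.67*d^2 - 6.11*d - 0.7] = 1.34*d - 6.11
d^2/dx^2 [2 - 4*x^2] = -8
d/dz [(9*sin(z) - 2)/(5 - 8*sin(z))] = 29*cos(z)/(8*sin(z) - 5)^2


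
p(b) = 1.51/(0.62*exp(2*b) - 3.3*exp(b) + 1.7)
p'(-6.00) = 0.00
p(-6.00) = 0.89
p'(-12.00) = 0.00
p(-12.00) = 0.89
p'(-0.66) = 81.05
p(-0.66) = 9.44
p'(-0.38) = 35.57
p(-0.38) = -5.66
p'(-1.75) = 0.62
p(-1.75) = 1.32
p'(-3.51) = 0.06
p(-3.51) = 0.94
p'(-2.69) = 0.15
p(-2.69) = 1.02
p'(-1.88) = 0.49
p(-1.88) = 1.25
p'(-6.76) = 0.00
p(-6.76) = 0.89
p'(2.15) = -0.26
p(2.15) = 0.08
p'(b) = 1.51*(-1.24*exp(2*b) + 3.3*exp(b))/(0.62*exp(2*b) - 3.3*exp(b) + 1.7)^2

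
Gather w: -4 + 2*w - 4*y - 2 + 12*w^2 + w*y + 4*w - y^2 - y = 12*w^2 + w*(y + 6) - y^2 - 5*y - 6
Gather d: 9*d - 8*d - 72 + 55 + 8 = d - 9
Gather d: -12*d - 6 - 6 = -12*d - 12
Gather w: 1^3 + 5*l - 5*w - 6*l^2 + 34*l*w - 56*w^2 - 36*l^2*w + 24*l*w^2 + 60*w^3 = -6*l^2 + 5*l + 60*w^3 + w^2*(24*l - 56) + w*(-36*l^2 + 34*l - 5) + 1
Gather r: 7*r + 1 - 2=7*r - 1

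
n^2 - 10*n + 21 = (n - 7)*(n - 3)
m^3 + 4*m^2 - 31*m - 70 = (m - 5)*(m + 2)*(m + 7)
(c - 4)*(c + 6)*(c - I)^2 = c^4 + 2*c^3 - 2*I*c^3 - 25*c^2 - 4*I*c^2 - 2*c + 48*I*c + 24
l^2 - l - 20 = (l - 5)*(l + 4)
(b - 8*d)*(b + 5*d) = b^2 - 3*b*d - 40*d^2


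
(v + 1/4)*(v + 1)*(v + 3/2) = v^3 + 11*v^2/4 + 17*v/8 + 3/8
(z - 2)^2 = z^2 - 4*z + 4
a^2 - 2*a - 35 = (a - 7)*(a + 5)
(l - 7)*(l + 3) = l^2 - 4*l - 21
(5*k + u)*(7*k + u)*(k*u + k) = 35*k^3*u + 35*k^3 + 12*k^2*u^2 + 12*k^2*u + k*u^3 + k*u^2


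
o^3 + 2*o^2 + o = o*(o + 1)^2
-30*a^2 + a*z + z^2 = (-5*a + z)*(6*a + z)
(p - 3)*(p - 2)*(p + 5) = p^3 - 19*p + 30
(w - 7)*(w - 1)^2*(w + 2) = w^4 - 7*w^3 - 3*w^2 + 23*w - 14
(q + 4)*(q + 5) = q^2 + 9*q + 20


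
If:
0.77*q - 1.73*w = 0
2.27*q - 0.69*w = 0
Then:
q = 0.00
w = 0.00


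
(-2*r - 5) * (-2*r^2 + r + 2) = 4*r^3 + 8*r^2 - 9*r - 10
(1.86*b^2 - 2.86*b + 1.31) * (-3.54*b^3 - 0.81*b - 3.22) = -6.5844*b^5 + 10.1244*b^4 - 6.144*b^3 - 3.6726*b^2 + 8.1481*b - 4.2182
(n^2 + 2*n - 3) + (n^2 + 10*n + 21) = 2*n^2 + 12*n + 18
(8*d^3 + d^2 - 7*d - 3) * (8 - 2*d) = -16*d^4 + 62*d^3 + 22*d^2 - 50*d - 24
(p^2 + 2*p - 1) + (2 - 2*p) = p^2 + 1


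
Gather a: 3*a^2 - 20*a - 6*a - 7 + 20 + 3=3*a^2 - 26*a + 16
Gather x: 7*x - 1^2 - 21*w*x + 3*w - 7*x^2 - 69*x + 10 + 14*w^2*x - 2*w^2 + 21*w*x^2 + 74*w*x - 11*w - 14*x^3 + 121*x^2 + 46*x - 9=-2*w^2 - 8*w - 14*x^3 + x^2*(21*w + 114) + x*(14*w^2 + 53*w - 16)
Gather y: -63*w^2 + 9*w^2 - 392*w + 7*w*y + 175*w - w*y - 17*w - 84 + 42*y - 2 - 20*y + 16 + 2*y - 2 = -54*w^2 - 234*w + y*(6*w + 24) - 72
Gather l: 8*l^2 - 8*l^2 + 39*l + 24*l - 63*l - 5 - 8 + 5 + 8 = 0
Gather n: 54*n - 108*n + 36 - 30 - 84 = -54*n - 78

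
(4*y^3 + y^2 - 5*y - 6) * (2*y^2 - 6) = 8*y^5 + 2*y^4 - 34*y^3 - 18*y^2 + 30*y + 36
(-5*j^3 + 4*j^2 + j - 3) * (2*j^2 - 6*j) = -10*j^5 + 38*j^4 - 22*j^3 - 12*j^2 + 18*j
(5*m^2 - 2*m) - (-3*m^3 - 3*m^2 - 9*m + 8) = 3*m^3 + 8*m^2 + 7*m - 8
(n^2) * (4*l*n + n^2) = 4*l*n^3 + n^4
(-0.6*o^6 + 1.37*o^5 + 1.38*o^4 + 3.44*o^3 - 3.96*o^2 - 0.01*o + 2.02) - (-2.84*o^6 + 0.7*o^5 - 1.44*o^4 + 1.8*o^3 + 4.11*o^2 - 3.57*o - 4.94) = 2.24*o^6 + 0.67*o^5 + 2.82*o^4 + 1.64*o^3 - 8.07*o^2 + 3.56*o + 6.96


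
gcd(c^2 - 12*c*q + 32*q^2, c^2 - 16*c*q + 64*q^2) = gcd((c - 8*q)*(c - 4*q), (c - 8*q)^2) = -c + 8*q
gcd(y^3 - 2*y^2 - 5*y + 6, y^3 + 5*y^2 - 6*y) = y - 1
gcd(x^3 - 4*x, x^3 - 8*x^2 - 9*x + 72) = 1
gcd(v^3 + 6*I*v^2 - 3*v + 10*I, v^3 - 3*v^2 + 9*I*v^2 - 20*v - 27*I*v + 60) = v + 5*I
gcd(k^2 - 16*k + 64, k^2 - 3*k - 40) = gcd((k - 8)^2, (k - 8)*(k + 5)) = k - 8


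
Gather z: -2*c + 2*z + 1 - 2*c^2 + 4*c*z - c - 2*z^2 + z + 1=-2*c^2 - 3*c - 2*z^2 + z*(4*c + 3) + 2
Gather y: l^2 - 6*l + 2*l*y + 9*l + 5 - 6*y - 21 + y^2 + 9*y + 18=l^2 + 3*l + y^2 + y*(2*l + 3) + 2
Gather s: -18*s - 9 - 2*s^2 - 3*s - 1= -2*s^2 - 21*s - 10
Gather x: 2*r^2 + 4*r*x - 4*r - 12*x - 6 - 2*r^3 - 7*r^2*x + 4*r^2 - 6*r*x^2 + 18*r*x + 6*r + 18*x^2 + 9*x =-2*r^3 + 6*r^2 + 2*r + x^2*(18 - 6*r) + x*(-7*r^2 + 22*r - 3) - 6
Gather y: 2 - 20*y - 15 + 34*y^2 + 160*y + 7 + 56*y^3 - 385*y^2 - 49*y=56*y^3 - 351*y^2 + 91*y - 6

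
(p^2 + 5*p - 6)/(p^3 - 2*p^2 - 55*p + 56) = (p + 6)/(p^2 - p - 56)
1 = 1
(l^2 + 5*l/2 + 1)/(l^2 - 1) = (l^2 + 5*l/2 + 1)/(l^2 - 1)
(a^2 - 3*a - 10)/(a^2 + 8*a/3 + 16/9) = 9*(a^2 - 3*a - 10)/(9*a^2 + 24*a + 16)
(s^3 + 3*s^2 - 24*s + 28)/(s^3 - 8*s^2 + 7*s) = (s^3 + 3*s^2 - 24*s + 28)/(s*(s^2 - 8*s + 7))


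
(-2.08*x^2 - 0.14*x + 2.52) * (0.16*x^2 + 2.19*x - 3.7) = -0.3328*x^4 - 4.5776*x^3 + 7.7926*x^2 + 6.0368*x - 9.324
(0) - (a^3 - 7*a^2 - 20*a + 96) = -a^3 + 7*a^2 + 20*a - 96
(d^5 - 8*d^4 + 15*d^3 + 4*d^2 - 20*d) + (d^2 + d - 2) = d^5 - 8*d^4 + 15*d^3 + 5*d^2 - 19*d - 2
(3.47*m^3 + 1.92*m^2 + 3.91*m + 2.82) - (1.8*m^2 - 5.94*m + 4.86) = 3.47*m^3 + 0.12*m^2 + 9.85*m - 2.04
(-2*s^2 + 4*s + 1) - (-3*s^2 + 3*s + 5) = s^2 + s - 4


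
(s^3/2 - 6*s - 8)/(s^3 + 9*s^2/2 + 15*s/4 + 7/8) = 4*(s^3 - 12*s - 16)/(8*s^3 + 36*s^2 + 30*s + 7)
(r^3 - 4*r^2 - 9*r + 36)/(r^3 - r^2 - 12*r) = (r - 3)/r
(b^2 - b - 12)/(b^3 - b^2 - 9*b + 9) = (b - 4)/(b^2 - 4*b + 3)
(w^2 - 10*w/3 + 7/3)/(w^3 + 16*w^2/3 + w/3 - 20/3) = (3*w - 7)/(3*w^2 + 19*w + 20)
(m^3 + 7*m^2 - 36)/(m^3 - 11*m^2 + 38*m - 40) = (m^2 + 9*m + 18)/(m^2 - 9*m + 20)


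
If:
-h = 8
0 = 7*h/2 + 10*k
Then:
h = -8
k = 14/5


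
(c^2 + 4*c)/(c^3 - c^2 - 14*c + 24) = c/(c^2 - 5*c + 6)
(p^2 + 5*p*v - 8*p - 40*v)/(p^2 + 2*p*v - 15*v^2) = (p - 8)/(p - 3*v)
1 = 1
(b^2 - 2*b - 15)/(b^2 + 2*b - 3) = (b - 5)/(b - 1)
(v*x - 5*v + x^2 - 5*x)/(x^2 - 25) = (v + x)/(x + 5)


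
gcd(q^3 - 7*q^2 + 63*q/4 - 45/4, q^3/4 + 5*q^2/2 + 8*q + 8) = 1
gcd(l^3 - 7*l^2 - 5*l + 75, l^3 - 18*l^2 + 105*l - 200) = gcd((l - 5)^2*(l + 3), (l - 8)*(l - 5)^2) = l^2 - 10*l + 25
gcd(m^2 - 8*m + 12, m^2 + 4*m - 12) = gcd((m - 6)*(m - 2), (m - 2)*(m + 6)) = m - 2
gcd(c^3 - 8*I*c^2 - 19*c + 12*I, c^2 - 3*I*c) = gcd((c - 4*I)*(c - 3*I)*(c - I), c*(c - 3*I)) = c - 3*I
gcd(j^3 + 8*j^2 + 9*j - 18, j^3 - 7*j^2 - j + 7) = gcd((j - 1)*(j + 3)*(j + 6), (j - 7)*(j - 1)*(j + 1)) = j - 1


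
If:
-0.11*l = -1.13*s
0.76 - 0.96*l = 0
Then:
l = 0.79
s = 0.08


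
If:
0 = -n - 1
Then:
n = -1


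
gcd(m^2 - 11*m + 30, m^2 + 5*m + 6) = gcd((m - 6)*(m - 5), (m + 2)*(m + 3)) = 1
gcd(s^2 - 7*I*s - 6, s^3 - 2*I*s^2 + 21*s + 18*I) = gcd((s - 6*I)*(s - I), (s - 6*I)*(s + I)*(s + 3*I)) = s - 6*I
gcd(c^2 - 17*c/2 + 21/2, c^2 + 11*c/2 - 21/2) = c - 3/2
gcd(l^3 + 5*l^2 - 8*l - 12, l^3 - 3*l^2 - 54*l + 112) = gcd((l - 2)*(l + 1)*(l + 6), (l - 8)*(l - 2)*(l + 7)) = l - 2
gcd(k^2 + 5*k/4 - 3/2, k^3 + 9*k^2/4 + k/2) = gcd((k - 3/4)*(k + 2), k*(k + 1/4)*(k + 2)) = k + 2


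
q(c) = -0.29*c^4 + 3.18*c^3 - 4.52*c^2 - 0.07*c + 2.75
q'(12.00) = -739.27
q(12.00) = -1167.37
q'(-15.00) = 6197.03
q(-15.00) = -26426.95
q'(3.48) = 35.12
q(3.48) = 39.25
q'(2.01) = 10.88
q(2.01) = 5.44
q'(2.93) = 26.16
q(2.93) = 22.36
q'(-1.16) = 25.06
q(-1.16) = -8.74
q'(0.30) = -1.95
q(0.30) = 2.41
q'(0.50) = -2.35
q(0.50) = 1.96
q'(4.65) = 47.54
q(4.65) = 88.84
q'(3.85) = 40.34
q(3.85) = 53.24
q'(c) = -1.16*c^3 + 9.54*c^2 - 9.04*c - 0.07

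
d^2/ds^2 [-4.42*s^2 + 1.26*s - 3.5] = -8.84000000000000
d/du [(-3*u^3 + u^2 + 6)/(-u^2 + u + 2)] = (u*(2 - 9*u)*(-u^2 + u + 2) + (2*u - 1)*(-3*u^3 + u^2 + 6))/(-u^2 + u + 2)^2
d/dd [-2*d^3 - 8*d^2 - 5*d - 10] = -6*d^2 - 16*d - 5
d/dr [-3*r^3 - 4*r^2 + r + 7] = -9*r^2 - 8*r + 1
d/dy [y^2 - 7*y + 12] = 2*y - 7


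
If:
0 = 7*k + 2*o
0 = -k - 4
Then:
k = -4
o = 14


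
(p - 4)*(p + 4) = p^2 - 16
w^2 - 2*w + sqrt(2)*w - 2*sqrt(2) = (w - 2)*(w + sqrt(2))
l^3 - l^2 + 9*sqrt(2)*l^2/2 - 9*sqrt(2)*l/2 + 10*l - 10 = (l - 1)*(l + 2*sqrt(2))*(l + 5*sqrt(2)/2)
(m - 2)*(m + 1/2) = m^2 - 3*m/2 - 1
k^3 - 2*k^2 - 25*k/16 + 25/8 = (k - 2)*(k - 5/4)*(k + 5/4)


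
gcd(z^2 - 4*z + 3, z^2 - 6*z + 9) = z - 3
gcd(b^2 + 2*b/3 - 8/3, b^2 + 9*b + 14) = b + 2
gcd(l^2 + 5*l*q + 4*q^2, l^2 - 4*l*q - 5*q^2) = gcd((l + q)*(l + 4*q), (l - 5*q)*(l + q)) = l + q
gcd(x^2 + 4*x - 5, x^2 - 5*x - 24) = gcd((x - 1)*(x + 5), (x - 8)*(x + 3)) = 1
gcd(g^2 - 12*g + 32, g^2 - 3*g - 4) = g - 4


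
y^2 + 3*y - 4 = (y - 1)*(y + 4)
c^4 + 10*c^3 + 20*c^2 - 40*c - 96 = (c - 2)*(c + 2)*(c + 4)*(c + 6)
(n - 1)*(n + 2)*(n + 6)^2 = n^4 + 13*n^3 + 46*n^2 + 12*n - 72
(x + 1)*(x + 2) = x^2 + 3*x + 2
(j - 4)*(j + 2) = j^2 - 2*j - 8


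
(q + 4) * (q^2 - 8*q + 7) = q^3 - 4*q^2 - 25*q + 28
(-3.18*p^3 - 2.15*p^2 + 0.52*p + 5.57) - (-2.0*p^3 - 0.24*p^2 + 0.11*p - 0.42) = -1.18*p^3 - 1.91*p^2 + 0.41*p + 5.99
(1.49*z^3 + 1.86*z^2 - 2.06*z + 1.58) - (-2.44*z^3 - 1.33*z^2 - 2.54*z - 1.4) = 3.93*z^3 + 3.19*z^2 + 0.48*z + 2.98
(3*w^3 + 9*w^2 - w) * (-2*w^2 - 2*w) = -6*w^5 - 24*w^4 - 16*w^3 + 2*w^2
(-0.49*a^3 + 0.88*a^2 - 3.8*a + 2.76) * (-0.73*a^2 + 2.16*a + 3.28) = 0.3577*a^5 - 1.7008*a^4 + 3.0676*a^3 - 7.3364*a^2 - 6.5024*a + 9.0528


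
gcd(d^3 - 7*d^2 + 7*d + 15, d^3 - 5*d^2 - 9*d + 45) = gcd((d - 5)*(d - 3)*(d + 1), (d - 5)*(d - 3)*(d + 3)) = d^2 - 8*d + 15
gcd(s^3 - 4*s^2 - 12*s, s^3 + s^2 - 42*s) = s^2 - 6*s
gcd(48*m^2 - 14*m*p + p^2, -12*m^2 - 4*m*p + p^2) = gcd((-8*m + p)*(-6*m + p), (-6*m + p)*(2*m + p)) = -6*m + p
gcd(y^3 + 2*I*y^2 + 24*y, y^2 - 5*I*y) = y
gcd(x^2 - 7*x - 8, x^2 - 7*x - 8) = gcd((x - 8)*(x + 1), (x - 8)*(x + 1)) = x^2 - 7*x - 8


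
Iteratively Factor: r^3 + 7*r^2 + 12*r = (r + 3)*(r^2 + 4*r) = r*(r + 3)*(r + 4)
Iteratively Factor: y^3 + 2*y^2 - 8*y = (y + 4)*(y^2 - 2*y) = (y - 2)*(y + 4)*(y)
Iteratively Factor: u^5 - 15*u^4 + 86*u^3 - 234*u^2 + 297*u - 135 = (u - 3)*(u^4 - 12*u^3 + 50*u^2 - 84*u + 45) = (u - 3)*(u - 1)*(u^3 - 11*u^2 + 39*u - 45) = (u - 3)^2*(u - 1)*(u^2 - 8*u + 15) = (u - 3)^3*(u - 1)*(u - 5)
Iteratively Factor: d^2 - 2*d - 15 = (d + 3)*(d - 5)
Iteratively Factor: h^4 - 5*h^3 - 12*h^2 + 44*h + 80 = (h - 5)*(h^3 - 12*h - 16) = (h - 5)*(h - 4)*(h^2 + 4*h + 4) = (h - 5)*(h - 4)*(h + 2)*(h + 2)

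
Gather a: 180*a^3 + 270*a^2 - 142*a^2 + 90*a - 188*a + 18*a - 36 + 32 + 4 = 180*a^3 + 128*a^2 - 80*a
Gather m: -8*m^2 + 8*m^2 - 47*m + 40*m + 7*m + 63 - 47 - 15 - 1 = 0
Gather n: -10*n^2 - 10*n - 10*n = -10*n^2 - 20*n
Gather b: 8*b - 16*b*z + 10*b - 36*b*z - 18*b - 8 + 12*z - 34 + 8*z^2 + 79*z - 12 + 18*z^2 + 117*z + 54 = -52*b*z + 26*z^2 + 208*z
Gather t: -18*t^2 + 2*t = -18*t^2 + 2*t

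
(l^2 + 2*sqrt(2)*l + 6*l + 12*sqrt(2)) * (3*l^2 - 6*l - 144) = 3*l^4 + 6*sqrt(2)*l^3 + 12*l^3 - 180*l^2 + 24*sqrt(2)*l^2 - 864*l - 360*sqrt(2)*l - 1728*sqrt(2)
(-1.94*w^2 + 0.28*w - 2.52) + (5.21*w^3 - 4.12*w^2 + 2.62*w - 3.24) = 5.21*w^3 - 6.06*w^2 + 2.9*w - 5.76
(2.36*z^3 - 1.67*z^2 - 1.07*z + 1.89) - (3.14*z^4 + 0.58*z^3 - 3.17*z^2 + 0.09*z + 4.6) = -3.14*z^4 + 1.78*z^3 + 1.5*z^2 - 1.16*z - 2.71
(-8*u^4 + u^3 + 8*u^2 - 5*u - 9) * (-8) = 64*u^4 - 8*u^3 - 64*u^2 + 40*u + 72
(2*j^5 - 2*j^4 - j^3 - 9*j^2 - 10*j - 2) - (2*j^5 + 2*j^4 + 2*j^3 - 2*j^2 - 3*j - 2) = -4*j^4 - 3*j^3 - 7*j^2 - 7*j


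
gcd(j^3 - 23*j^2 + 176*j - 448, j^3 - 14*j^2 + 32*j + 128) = j^2 - 16*j + 64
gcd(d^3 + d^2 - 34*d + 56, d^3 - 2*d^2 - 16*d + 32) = d^2 - 6*d + 8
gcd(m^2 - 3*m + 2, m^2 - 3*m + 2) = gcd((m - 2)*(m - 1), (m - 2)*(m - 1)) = m^2 - 3*m + 2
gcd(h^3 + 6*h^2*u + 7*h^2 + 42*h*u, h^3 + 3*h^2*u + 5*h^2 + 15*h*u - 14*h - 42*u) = h + 7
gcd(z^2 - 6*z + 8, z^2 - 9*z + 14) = z - 2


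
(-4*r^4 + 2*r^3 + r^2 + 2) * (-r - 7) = 4*r^5 + 26*r^4 - 15*r^3 - 7*r^2 - 2*r - 14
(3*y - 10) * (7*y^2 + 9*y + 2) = 21*y^3 - 43*y^2 - 84*y - 20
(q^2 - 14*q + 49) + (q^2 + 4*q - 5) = 2*q^2 - 10*q + 44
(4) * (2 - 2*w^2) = 8 - 8*w^2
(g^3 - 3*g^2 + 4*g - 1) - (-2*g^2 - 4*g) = g^3 - g^2 + 8*g - 1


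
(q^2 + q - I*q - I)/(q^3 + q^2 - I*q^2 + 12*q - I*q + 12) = (q - I)/(q^2 - I*q + 12)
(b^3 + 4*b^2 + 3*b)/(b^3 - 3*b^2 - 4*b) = (b + 3)/(b - 4)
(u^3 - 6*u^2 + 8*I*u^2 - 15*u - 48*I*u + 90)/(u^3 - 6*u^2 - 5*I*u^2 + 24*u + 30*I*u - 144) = (u + 5*I)/(u - 8*I)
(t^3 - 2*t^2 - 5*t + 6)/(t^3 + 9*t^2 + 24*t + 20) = (t^2 - 4*t + 3)/(t^2 + 7*t + 10)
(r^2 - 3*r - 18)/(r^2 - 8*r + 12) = (r + 3)/(r - 2)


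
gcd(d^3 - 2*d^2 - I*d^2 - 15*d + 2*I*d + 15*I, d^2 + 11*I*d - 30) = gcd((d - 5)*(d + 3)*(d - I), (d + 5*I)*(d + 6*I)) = 1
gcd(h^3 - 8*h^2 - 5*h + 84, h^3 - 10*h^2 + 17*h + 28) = h^2 - 11*h + 28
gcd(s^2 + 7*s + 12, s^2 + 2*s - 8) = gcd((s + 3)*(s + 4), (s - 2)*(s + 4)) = s + 4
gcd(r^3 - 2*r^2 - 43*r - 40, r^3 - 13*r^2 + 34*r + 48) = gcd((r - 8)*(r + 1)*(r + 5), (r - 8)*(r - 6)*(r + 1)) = r^2 - 7*r - 8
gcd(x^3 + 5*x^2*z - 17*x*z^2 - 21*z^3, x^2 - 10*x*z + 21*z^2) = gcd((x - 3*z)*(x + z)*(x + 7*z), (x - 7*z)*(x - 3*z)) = x - 3*z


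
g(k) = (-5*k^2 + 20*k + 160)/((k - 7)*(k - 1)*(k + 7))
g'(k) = (20 - 10*k)/((k - 7)*(k - 1)*(k + 7)) - (-5*k^2 + 20*k + 160)/((k - 7)*(k - 1)*(k + 7)^2) - (-5*k^2 + 20*k + 160)/((k - 7)*(k - 1)^2*(k + 7)) - (-5*k^2 + 20*k + 160)/((k - 7)^2*(k - 1)*(k + 7)) = 5*(k^4 - 8*k^3 - 43*k^2 - 34*k + 1764)/(k^6 - 2*k^5 - 97*k^4 + 196*k^3 + 2303*k^2 - 4802*k + 2401)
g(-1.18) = 1.25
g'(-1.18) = 0.82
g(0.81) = 18.83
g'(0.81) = 101.01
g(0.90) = 36.10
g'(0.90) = 364.60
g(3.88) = -1.66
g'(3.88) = 0.39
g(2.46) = -2.85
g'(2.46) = 1.70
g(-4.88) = -0.38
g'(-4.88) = 0.55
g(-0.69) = 1.75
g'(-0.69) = 1.32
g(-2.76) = 0.43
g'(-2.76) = 0.36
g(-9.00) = 1.33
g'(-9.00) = 0.54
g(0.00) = 3.27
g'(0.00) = 3.67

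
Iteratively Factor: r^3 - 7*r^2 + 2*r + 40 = (r + 2)*(r^2 - 9*r + 20) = (r - 4)*(r + 2)*(r - 5)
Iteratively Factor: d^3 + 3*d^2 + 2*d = (d + 2)*(d^2 + d) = d*(d + 2)*(d + 1)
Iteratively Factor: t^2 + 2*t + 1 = (t + 1)*(t + 1)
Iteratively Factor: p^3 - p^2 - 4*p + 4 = (p - 2)*(p^2 + p - 2) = (p - 2)*(p - 1)*(p + 2)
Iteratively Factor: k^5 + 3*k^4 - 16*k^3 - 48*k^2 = (k + 3)*(k^4 - 16*k^2) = (k - 4)*(k + 3)*(k^3 + 4*k^2) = (k - 4)*(k + 3)*(k + 4)*(k^2) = k*(k - 4)*(k + 3)*(k + 4)*(k)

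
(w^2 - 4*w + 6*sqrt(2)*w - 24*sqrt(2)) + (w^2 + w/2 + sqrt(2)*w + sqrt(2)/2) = 2*w^2 - 7*w/2 + 7*sqrt(2)*w - 47*sqrt(2)/2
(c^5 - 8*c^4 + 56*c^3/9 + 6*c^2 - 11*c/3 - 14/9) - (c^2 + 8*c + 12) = c^5 - 8*c^4 + 56*c^3/9 + 5*c^2 - 35*c/3 - 122/9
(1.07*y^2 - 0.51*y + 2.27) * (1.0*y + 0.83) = 1.07*y^3 + 0.3781*y^2 + 1.8467*y + 1.8841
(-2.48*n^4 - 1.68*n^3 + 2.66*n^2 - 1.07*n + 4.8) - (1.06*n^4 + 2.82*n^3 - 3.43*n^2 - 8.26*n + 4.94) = -3.54*n^4 - 4.5*n^3 + 6.09*n^2 + 7.19*n - 0.140000000000001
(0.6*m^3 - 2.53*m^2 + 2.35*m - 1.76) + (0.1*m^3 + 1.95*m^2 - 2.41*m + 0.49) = 0.7*m^3 - 0.58*m^2 - 0.0600000000000001*m - 1.27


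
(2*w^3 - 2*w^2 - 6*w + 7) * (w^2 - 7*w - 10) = 2*w^5 - 16*w^4 - 12*w^3 + 69*w^2 + 11*w - 70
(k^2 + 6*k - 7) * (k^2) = k^4 + 6*k^3 - 7*k^2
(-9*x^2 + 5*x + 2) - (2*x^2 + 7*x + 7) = -11*x^2 - 2*x - 5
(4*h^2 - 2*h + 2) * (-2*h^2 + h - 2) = -8*h^4 + 8*h^3 - 14*h^2 + 6*h - 4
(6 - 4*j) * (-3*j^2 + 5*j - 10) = 12*j^3 - 38*j^2 + 70*j - 60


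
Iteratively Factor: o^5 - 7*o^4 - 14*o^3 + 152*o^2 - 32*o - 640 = (o + 4)*(o^4 - 11*o^3 + 30*o^2 + 32*o - 160) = (o - 4)*(o + 4)*(o^3 - 7*o^2 + 2*o + 40) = (o - 4)^2*(o + 4)*(o^2 - 3*o - 10) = (o - 5)*(o - 4)^2*(o + 4)*(o + 2)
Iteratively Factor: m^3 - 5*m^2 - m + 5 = (m - 5)*(m^2 - 1) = (m - 5)*(m - 1)*(m + 1)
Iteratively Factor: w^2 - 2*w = (w)*(w - 2)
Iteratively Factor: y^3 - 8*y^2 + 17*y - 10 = (y - 1)*(y^2 - 7*y + 10) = (y - 5)*(y - 1)*(y - 2)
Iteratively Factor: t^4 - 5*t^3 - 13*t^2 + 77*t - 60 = (t + 4)*(t^3 - 9*t^2 + 23*t - 15) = (t - 3)*(t + 4)*(t^2 - 6*t + 5) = (t - 5)*(t - 3)*(t + 4)*(t - 1)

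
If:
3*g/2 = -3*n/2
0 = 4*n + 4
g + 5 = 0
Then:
No Solution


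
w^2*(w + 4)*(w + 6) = w^4 + 10*w^3 + 24*w^2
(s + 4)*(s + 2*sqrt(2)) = s^2 + 2*sqrt(2)*s + 4*s + 8*sqrt(2)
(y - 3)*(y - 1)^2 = y^3 - 5*y^2 + 7*y - 3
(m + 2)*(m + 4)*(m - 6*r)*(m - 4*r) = m^4 - 10*m^3*r + 6*m^3 + 24*m^2*r^2 - 60*m^2*r + 8*m^2 + 144*m*r^2 - 80*m*r + 192*r^2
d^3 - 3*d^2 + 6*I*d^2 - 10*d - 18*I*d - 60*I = (d - 5)*(d + 2)*(d + 6*I)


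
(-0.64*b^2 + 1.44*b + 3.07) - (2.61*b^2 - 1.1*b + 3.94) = -3.25*b^2 + 2.54*b - 0.87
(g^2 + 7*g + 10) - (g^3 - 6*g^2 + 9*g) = -g^3 + 7*g^2 - 2*g + 10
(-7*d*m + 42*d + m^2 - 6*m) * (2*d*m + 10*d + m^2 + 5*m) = -14*d^2*m^2 + 14*d^2*m + 420*d^2 - 5*d*m^3 + 5*d*m^2 + 150*d*m + m^4 - m^3 - 30*m^2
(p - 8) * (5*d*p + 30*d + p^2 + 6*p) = 5*d*p^2 - 10*d*p - 240*d + p^3 - 2*p^2 - 48*p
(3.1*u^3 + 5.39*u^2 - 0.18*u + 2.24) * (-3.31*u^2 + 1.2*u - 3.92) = -10.261*u^5 - 14.1209*u^4 - 5.0882*u^3 - 28.7592*u^2 + 3.3936*u - 8.7808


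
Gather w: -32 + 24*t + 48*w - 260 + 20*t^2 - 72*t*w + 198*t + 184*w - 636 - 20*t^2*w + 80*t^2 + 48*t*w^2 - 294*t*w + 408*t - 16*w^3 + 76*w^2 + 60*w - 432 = 100*t^2 + 630*t - 16*w^3 + w^2*(48*t + 76) + w*(-20*t^2 - 366*t + 292) - 1360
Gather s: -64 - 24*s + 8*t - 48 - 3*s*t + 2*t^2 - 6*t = s*(-3*t - 24) + 2*t^2 + 2*t - 112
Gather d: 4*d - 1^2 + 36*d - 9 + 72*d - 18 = 112*d - 28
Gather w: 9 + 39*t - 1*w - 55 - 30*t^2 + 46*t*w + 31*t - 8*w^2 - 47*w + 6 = -30*t^2 + 70*t - 8*w^2 + w*(46*t - 48) - 40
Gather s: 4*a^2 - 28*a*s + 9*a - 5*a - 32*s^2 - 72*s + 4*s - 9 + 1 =4*a^2 + 4*a - 32*s^2 + s*(-28*a - 68) - 8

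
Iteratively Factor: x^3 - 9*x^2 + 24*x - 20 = (x - 2)*(x^2 - 7*x + 10) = (x - 5)*(x - 2)*(x - 2)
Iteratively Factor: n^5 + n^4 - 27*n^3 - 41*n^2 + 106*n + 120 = (n + 1)*(n^4 - 27*n^2 - 14*n + 120) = (n + 1)*(n + 4)*(n^3 - 4*n^2 - 11*n + 30) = (n + 1)*(n + 3)*(n + 4)*(n^2 - 7*n + 10) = (n - 5)*(n + 1)*(n + 3)*(n + 4)*(n - 2)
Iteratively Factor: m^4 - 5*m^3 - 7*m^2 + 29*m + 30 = (m + 2)*(m^3 - 7*m^2 + 7*m + 15) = (m - 3)*(m + 2)*(m^2 - 4*m - 5) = (m - 5)*(m - 3)*(m + 2)*(m + 1)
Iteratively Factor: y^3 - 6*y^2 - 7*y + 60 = (y + 3)*(y^2 - 9*y + 20) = (y - 4)*(y + 3)*(y - 5)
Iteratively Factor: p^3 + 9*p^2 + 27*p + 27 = (p + 3)*(p^2 + 6*p + 9) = (p + 3)^2*(p + 3)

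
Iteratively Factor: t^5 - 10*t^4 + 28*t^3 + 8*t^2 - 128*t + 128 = (t - 4)*(t^4 - 6*t^3 + 4*t^2 + 24*t - 32) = (t - 4)*(t + 2)*(t^3 - 8*t^2 + 20*t - 16) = (t - 4)*(t - 2)*(t + 2)*(t^2 - 6*t + 8) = (t - 4)*(t - 2)^2*(t + 2)*(t - 4)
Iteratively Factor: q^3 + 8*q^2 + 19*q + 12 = (q + 3)*(q^2 + 5*q + 4) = (q + 3)*(q + 4)*(q + 1)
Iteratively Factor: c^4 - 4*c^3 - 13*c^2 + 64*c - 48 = (c - 4)*(c^3 - 13*c + 12) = (c - 4)*(c - 3)*(c^2 + 3*c - 4) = (c - 4)*(c - 3)*(c + 4)*(c - 1)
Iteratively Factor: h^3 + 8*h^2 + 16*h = (h)*(h^2 + 8*h + 16) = h*(h + 4)*(h + 4)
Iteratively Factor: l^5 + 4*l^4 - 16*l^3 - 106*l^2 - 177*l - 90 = (l - 5)*(l^4 + 9*l^3 + 29*l^2 + 39*l + 18) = (l - 5)*(l + 3)*(l^3 + 6*l^2 + 11*l + 6) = (l - 5)*(l + 3)^2*(l^2 + 3*l + 2) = (l - 5)*(l + 1)*(l + 3)^2*(l + 2)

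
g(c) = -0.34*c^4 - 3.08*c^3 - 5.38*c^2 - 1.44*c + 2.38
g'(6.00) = -692.40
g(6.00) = -1305.86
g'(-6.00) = 24.24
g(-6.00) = 41.98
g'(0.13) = -3.00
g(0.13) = 2.10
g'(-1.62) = -2.48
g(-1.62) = 1.35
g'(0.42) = -7.69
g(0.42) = 0.59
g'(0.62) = -11.99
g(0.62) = -1.37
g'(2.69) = -123.72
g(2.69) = -118.18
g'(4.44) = -350.41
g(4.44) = -511.79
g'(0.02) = -1.66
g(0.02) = 2.35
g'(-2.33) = -9.33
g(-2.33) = 5.47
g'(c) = -1.36*c^3 - 9.24*c^2 - 10.76*c - 1.44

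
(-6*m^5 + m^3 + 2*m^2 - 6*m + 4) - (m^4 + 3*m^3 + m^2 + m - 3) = -6*m^5 - m^4 - 2*m^3 + m^2 - 7*m + 7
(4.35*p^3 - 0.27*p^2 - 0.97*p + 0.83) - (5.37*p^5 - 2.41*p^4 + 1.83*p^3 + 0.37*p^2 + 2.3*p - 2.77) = -5.37*p^5 + 2.41*p^4 + 2.52*p^3 - 0.64*p^2 - 3.27*p + 3.6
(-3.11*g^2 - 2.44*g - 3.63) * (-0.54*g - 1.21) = 1.6794*g^3 + 5.0807*g^2 + 4.9126*g + 4.3923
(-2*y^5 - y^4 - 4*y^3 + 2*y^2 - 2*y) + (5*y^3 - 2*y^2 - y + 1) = -2*y^5 - y^4 + y^3 - 3*y + 1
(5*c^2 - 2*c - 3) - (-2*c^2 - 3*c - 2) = 7*c^2 + c - 1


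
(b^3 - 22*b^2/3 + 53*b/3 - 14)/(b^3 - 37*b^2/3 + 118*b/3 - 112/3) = (b - 3)/(b - 8)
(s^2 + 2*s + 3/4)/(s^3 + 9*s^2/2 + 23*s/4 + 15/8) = 2/(2*s + 5)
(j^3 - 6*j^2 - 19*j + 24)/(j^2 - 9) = (j^2 - 9*j + 8)/(j - 3)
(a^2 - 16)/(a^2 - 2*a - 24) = (a - 4)/(a - 6)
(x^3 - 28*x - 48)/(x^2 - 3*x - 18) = (x^2 + 6*x + 8)/(x + 3)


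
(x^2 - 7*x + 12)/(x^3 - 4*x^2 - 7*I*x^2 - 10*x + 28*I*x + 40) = (x - 3)/(x^2 - 7*I*x - 10)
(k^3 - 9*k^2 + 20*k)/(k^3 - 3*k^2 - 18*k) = (-k^2 + 9*k - 20)/(-k^2 + 3*k + 18)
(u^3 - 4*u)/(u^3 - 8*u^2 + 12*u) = (u + 2)/(u - 6)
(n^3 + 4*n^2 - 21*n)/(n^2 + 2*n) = (n^2 + 4*n - 21)/(n + 2)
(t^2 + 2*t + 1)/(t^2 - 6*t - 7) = (t + 1)/(t - 7)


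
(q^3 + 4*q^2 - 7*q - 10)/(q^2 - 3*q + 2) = (q^2 + 6*q + 5)/(q - 1)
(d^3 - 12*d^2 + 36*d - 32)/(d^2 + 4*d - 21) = (d^3 - 12*d^2 + 36*d - 32)/(d^2 + 4*d - 21)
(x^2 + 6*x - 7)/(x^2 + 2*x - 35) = (x - 1)/(x - 5)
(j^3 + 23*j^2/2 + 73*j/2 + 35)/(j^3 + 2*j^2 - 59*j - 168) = (j^2 + 9*j/2 + 5)/(j^2 - 5*j - 24)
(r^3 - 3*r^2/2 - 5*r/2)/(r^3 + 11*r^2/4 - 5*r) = 2*(2*r^2 - 3*r - 5)/(4*r^2 + 11*r - 20)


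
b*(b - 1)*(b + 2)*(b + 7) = b^4 + 8*b^3 + 5*b^2 - 14*b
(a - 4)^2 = a^2 - 8*a + 16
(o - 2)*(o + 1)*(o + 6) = o^3 + 5*o^2 - 8*o - 12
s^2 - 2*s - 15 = (s - 5)*(s + 3)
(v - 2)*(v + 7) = v^2 + 5*v - 14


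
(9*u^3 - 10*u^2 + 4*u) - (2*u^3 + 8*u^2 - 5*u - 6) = 7*u^3 - 18*u^2 + 9*u + 6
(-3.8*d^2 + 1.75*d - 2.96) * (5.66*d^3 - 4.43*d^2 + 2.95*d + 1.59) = -21.508*d^5 + 26.739*d^4 - 35.7161*d^3 + 12.2333*d^2 - 5.9495*d - 4.7064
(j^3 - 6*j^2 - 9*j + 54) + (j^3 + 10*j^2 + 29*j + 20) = 2*j^3 + 4*j^2 + 20*j + 74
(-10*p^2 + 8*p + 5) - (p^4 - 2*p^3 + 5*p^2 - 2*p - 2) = -p^4 + 2*p^3 - 15*p^2 + 10*p + 7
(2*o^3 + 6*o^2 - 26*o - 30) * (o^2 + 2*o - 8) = 2*o^5 + 10*o^4 - 30*o^3 - 130*o^2 + 148*o + 240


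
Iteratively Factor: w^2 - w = (w)*(w - 1)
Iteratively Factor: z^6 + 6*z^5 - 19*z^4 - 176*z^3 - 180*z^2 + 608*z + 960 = (z - 2)*(z^5 + 8*z^4 - 3*z^3 - 182*z^2 - 544*z - 480) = (z - 2)*(z + 3)*(z^4 + 5*z^3 - 18*z^2 - 128*z - 160) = (z - 2)*(z + 3)*(z + 4)*(z^3 + z^2 - 22*z - 40) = (z - 2)*(z + 2)*(z + 3)*(z + 4)*(z^2 - z - 20) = (z - 2)*(z + 2)*(z + 3)*(z + 4)^2*(z - 5)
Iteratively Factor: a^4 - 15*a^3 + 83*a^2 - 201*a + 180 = (a - 5)*(a^3 - 10*a^2 + 33*a - 36) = (a - 5)*(a - 3)*(a^2 - 7*a + 12) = (a - 5)*(a - 4)*(a - 3)*(a - 3)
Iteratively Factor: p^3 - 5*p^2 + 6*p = (p)*(p^2 - 5*p + 6) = p*(p - 3)*(p - 2)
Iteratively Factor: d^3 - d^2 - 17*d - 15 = (d + 1)*(d^2 - 2*d - 15) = (d + 1)*(d + 3)*(d - 5)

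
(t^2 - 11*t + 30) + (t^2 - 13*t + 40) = 2*t^2 - 24*t + 70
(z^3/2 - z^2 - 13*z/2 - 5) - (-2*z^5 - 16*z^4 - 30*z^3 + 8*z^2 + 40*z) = 2*z^5 + 16*z^4 + 61*z^3/2 - 9*z^2 - 93*z/2 - 5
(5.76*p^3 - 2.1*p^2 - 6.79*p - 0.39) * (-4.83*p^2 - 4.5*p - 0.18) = -27.8208*p^5 - 15.777*p^4 + 41.2089*p^3 + 32.8167*p^2 + 2.9772*p + 0.0702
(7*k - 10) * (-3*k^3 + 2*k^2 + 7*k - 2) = -21*k^4 + 44*k^3 + 29*k^2 - 84*k + 20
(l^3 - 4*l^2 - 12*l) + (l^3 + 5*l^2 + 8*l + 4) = 2*l^3 + l^2 - 4*l + 4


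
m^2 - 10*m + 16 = (m - 8)*(m - 2)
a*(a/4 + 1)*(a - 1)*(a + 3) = a^4/4 + 3*a^3/2 + 5*a^2/4 - 3*a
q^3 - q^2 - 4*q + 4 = (q - 2)*(q - 1)*(q + 2)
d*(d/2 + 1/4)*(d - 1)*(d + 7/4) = d^4/2 + 5*d^3/8 - 11*d^2/16 - 7*d/16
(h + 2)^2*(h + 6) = h^3 + 10*h^2 + 28*h + 24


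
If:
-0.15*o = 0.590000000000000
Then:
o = -3.93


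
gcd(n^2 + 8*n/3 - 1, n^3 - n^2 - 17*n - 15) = n + 3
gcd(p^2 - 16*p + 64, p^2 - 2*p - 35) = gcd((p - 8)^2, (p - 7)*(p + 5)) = 1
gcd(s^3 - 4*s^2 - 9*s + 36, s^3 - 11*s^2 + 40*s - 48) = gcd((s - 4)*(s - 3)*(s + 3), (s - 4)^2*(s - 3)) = s^2 - 7*s + 12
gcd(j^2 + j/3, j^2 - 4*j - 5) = 1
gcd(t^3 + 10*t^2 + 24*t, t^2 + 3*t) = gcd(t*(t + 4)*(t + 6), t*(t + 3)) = t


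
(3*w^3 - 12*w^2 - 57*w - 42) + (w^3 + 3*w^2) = 4*w^3 - 9*w^2 - 57*w - 42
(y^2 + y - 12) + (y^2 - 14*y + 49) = 2*y^2 - 13*y + 37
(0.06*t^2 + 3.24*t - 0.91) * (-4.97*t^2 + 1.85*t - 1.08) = -0.2982*t^4 - 15.9918*t^3 + 10.4519*t^2 - 5.1827*t + 0.9828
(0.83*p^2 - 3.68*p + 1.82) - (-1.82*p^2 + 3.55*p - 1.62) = 2.65*p^2 - 7.23*p + 3.44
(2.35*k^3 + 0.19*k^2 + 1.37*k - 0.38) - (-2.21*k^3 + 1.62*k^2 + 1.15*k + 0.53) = 4.56*k^3 - 1.43*k^2 + 0.22*k - 0.91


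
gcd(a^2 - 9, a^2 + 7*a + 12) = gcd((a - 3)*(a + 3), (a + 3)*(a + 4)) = a + 3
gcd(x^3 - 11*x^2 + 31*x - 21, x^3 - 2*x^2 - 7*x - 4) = 1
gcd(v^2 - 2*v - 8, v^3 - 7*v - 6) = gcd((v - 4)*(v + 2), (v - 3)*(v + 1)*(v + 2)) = v + 2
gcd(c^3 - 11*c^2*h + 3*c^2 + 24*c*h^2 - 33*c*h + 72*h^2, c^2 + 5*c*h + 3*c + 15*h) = c + 3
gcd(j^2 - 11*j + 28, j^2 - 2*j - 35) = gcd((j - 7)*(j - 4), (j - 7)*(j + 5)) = j - 7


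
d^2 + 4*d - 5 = (d - 1)*(d + 5)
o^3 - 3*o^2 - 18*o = o*(o - 6)*(o + 3)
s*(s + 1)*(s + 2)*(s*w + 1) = s^4*w + 3*s^3*w + s^3 + 2*s^2*w + 3*s^2 + 2*s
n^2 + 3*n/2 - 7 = (n - 2)*(n + 7/2)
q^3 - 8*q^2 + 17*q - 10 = (q - 5)*(q - 2)*(q - 1)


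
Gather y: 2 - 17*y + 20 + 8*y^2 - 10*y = 8*y^2 - 27*y + 22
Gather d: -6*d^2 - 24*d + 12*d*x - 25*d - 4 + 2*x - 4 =-6*d^2 + d*(12*x - 49) + 2*x - 8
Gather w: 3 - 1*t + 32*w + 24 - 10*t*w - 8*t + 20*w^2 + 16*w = -9*t + 20*w^2 + w*(48 - 10*t) + 27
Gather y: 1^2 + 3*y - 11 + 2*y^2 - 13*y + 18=2*y^2 - 10*y + 8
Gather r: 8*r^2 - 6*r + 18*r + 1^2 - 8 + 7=8*r^2 + 12*r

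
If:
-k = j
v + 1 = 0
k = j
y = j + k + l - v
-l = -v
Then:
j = 0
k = 0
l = -1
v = -1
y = 0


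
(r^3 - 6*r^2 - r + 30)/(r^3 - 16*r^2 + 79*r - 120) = (r + 2)/(r - 8)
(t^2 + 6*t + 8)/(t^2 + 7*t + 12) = (t + 2)/(t + 3)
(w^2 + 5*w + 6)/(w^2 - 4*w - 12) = (w + 3)/(w - 6)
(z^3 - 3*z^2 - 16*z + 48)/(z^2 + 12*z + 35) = (z^3 - 3*z^2 - 16*z + 48)/(z^2 + 12*z + 35)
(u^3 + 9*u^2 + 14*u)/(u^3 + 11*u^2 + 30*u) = (u^2 + 9*u + 14)/(u^2 + 11*u + 30)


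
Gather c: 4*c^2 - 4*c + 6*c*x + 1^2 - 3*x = 4*c^2 + c*(6*x - 4) - 3*x + 1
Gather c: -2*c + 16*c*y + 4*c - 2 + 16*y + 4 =c*(16*y + 2) + 16*y + 2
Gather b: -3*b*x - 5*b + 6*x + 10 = b*(-3*x - 5) + 6*x + 10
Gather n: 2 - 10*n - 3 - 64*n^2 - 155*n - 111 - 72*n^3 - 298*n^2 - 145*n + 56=-72*n^3 - 362*n^2 - 310*n - 56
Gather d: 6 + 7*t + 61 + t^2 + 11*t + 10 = t^2 + 18*t + 77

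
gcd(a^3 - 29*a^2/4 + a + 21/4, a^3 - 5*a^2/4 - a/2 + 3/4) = a^2 - a/4 - 3/4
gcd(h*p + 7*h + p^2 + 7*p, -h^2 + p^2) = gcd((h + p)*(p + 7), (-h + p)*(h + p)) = h + p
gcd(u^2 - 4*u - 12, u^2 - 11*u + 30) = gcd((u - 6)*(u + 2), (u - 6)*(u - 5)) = u - 6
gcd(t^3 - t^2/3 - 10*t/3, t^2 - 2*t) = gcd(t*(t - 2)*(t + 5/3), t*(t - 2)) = t^2 - 2*t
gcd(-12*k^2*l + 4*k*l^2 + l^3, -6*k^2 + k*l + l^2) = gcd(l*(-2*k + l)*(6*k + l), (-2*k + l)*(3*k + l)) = 2*k - l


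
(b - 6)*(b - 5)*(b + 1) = b^3 - 10*b^2 + 19*b + 30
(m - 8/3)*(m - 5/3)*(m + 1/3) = m^3 - 4*m^2 + 3*m + 40/27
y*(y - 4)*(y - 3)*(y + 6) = y^4 - y^3 - 30*y^2 + 72*y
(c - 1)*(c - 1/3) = c^2 - 4*c/3 + 1/3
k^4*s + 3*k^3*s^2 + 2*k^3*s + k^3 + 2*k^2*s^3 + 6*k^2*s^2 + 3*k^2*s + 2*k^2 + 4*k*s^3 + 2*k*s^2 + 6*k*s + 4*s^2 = (k + 2)*(k + s)*(k + 2*s)*(k*s + 1)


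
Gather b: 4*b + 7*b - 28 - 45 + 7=11*b - 66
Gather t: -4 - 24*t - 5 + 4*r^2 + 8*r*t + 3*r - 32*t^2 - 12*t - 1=4*r^2 + 3*r - 32*t^2 + t*(8*r - 36) - 10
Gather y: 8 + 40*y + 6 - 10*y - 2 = 30*y + 12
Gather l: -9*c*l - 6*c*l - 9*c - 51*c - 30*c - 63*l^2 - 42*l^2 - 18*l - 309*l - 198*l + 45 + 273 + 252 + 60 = -90*c - 105*l^2 + l*(-15*c - 525) + 630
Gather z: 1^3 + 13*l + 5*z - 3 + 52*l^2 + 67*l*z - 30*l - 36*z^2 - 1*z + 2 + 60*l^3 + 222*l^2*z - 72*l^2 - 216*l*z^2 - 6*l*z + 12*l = 60*l^3 - 20*l^2 - 5*l + z^2*(-216*l - 36) + z*(222*l^2 + 61*l + 4)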